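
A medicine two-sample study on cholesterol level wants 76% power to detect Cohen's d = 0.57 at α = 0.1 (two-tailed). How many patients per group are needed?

z_{α/2} = 1.645, z_β = Φ⁻¹(0.76) = 0.706. For medium effect (d = 0.57): n per group = 2(z_{α/2} + z_β)²/d² = 2(1.645 + 0.706)²/0.57² = 34.02 → 35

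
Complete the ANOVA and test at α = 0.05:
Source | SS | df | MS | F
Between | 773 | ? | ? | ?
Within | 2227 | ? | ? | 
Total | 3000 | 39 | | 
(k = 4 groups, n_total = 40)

df_between = 3, df_within = 36. MS_between = 257.67, MS_within = 61.86. F = 4.165, F_crit ≈ 2.866. Reject H₀.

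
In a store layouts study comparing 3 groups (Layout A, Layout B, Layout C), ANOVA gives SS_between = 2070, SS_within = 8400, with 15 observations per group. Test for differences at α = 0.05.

df_between = 2, df_within = 42. F = MS_between/MS_within = 1035.0/200.0 = 5.175. F_crit ≈ 3.22. Reject H₀. At least one mean differs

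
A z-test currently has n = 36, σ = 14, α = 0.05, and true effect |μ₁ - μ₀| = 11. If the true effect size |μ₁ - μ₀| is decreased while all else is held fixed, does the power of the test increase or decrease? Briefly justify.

Power decreases: a smaller true effect decreases the non-centrality λ = |μ₁ - μ₀|/(σ/√n).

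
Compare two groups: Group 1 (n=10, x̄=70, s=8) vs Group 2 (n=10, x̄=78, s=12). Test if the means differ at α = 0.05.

Pooled sp = 10.2. t = -1.754, df = 18. Critical t = ±2.101. Fail to reject H₀.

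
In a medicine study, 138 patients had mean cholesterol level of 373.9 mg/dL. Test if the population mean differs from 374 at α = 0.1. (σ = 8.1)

z = (x̄ - μ₀)/(σ/√n) = (373.9 - 374)/(8.1/√138) = -0.145. Critical value: ±1.645. Since |-0.145| ≤ 1.645, Fail to reject H₀.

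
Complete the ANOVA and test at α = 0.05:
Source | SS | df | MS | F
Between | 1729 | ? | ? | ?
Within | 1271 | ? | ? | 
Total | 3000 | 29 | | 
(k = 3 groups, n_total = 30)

df_between = 2, df_within = 27. MS_between = 864.5, MS_within = 47.07. F = 18.365, F_crit ≈ 3.354. Reject H₀.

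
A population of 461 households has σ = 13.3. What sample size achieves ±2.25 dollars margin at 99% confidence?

Without FPC: n₀ = (2.576×13.3/2.25)² = 231.862. With FPC: n = n₀N/(n₀+N-1) = 154.5 → n = 155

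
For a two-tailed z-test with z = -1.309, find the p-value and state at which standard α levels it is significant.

p = 2·P(Z > |-1.309|) = 2·(1 - Φ(1.309)) ≈ 0.1905. Not significant at any standard level.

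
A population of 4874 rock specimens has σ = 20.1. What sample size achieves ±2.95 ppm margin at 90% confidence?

Without FPC: n₀ = (1.645×20.1/2.95)² = 125.626. With FPC: n = n₀N/(n₀+N-1) = 122.5 → n = 123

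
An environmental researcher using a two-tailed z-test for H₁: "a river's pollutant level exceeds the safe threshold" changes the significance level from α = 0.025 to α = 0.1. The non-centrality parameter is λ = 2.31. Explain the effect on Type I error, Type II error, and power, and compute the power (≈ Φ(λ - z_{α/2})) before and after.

Increasing α from 0.025 to 0.1:
• Type I error rate increases (α is the Type I rate by definition).
• Critical value moves from z_{α/2} = 2.241 to 1.645, so power = Φ(λ - z_{α/2}) goes from Φ(2.31 - 2.241) = 0.528 to Φ(2.31 - 1.645) = 0.747.
• Type II error rate β = 1 - power therefore decreases (0.472 → 0.253).
Appropriate when false negatives are costly — here, allowing unsafe pollution to continue.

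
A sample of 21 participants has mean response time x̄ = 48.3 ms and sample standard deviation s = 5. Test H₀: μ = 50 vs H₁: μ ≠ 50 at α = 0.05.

t = (x̄ - μ₀)/(s/√n) = (48.3 - 50)/(5/√21) = -1.558. df = 20, critical t = ±2.086. Fail to reject H₀.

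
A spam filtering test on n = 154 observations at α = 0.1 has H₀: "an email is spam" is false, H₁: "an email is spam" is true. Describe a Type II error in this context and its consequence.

Type II error: failing to reject H₀ when it is false — concluding that an email is spam is not supported when in fact it is. Consequence: a spam email lands in the inbox.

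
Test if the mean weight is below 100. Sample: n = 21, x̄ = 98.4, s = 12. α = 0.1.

t = (98.4 - 100)/(12/√21) = -0.611, df = 20. Critical t = -1.325. Fail to reject H₀.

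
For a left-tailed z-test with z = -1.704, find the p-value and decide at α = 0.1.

p = P(Z < -1.704) = Φ(-1.704) ≈ 0.0442. Since p < 0.1, reject H₀ (significant) at α = 0.1.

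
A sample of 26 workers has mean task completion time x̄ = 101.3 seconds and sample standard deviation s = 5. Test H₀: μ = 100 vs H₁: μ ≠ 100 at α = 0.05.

t = (x̄ - μ₀)/(s/√n) = (101.3 - 100)/(5/√26) = 1.326. df = 25, critical t = ±2.06. Fail to reject H₀.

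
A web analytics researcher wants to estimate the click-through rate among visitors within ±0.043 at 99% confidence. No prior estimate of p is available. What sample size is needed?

Conservative approach: use p = 0.5 (maximizes p(1-p) = 0.25). n = z²(0.25)/E² = 2.576²×0.25/0.043² = 897.2 → n = 898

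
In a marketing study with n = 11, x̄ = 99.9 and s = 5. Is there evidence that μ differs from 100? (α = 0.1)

t = (x̄ - μ₀)/(s/√n) = (99.9 - 100)/(5/√11) = -0.066. df = 10, critical t = ±1.812. Fail to reject H₀.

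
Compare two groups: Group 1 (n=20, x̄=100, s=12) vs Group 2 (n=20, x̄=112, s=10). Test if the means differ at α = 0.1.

Pooled sp = 11.05. t = -3.436, df = 38. Critical t = ±1.686. Reject H₀.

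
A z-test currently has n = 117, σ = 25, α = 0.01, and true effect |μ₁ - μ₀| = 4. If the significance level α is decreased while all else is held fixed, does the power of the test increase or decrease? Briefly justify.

Power decreases: a smaller α raises the critical value, so less of the H₁ sampling distribution falls in the rejection region.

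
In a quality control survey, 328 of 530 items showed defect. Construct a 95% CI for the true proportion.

p̂ = 0.619. CI = p̂ ± z*√(p̂(1-p̂)/n) = (0.578, 0.66)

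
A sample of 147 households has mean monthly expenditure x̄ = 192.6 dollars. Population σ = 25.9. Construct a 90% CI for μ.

CI = x̄ ± z*(σ/√n) = 192.6 ± 1.645(25.9/√147) = 192.6 ± 3.51 = (189.09, 196.11)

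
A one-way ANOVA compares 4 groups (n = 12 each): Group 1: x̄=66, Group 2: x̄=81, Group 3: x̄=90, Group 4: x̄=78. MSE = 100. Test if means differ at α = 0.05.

Grand mean = 78.75. SS_between = 3537.0, MS_between = 1179.0. F = 11.79, F_crit ≈ 2.816. Reject H₀.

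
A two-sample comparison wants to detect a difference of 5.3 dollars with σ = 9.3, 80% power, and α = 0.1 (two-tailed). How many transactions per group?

n per group = 2(z_α/2 + z_β)²σ²/d² = 2×(1.645 + 0.84)²×9.3²/5.3² = 38.03 → n = 39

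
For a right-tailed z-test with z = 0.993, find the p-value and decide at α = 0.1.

p = P(Z > 0.993) = 1 - Φ(0.993) ≈ 0.1604. Since p ≥ 0.1, fail to reject H₀ (not significant) at α = 0.1.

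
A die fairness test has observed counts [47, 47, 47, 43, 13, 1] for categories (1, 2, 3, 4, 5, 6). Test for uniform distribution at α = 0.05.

Expected = 33 each. χ² = Σ(O-E)²/E = 64.0. df = 5, critical value = 11.07. Reject H₀.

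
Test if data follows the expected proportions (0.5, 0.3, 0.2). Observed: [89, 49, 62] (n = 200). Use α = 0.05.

Expected: [100.0, 60.0, 40.0]. χ² = 15.327. df = 2, critical = 5.991. Reject H₀.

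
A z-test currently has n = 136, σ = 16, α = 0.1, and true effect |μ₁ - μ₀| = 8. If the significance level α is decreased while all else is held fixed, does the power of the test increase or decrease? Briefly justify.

Power decreases: a smaller α raises the critical value, so less of the H₁ sampling distribution falls in the rejection region.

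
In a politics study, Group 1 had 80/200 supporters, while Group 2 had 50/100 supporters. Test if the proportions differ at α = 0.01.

p̂₁ = 0.4, p̂₂ = 0.5, pooled p̂ = 0.433. z = -1.648. Critical: ±2.576. Fail to reject H₀.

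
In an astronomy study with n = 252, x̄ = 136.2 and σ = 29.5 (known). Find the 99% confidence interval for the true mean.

CI = x̄ ± z*(σ/√n) = 136.2 ± 2.576(29.5/√252) = 136.2 ± 4.79 = (131.41, 140.99)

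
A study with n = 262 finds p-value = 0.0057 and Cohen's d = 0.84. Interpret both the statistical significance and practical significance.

Statistically significant (p = 0.0057 < 0.05). Cohen's d = 0.84 indicates a large effect size. Both statistical and practical significance should be considered.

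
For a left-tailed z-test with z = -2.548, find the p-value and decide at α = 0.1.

p = P(Z < -2.548) = Φ(-2.548) ≈ 0.0054. Since p < 0.1, reject H₀ (significant) at α = 0.1.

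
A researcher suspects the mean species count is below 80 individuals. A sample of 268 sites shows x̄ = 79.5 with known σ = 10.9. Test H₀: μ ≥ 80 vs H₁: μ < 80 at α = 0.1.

z = -0.751. Critical value: -1.28. Fail to reject H₀.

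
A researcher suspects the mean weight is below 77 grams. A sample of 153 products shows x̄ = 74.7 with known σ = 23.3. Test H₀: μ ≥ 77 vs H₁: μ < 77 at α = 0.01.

z = -1.221. Critical value: -2.33. Fail to reject H₀.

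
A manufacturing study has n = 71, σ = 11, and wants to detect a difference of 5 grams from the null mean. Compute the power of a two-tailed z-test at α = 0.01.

SE = σ/√n = 11/√71 = 1.305. Non-centrality λ = d/SE = 5/1.305 = 3.83. Power ≈ Φ(λ - z_{α/2}) = Φ(3.83 - 2.576) = Φ(1.254) = 0.895.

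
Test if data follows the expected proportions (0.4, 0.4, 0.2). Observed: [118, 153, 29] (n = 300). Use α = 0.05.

Expected: [120.0, 120.0, 60.0]. χ² = 25.125. df = 2, critical = 5.991. Reject H₀.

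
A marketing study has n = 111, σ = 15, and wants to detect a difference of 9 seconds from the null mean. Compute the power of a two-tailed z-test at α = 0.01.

SE = σ/√n = 15/√111 = 1.424. Non-centrality λ = d/SE = 9/1.424 = 6.321. Power ≈ Φ(λ - z_{α/2}) = Φ(6.321 - 2.576) = Φ(3.745) = 1.0.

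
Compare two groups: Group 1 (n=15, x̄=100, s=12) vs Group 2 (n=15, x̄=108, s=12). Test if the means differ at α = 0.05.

Pooled sp = 12.0. t = -1.826, df = 28. Critical t = ±2.048. Fail to reject H₀.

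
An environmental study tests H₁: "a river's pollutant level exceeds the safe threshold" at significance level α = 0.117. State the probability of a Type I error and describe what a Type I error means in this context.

P(Type I error) = α = 0.117. A Type I error is rejecting H₀ when H₀ is actually true (false positive) — here, concluding that a river's pollutant level exceeds the safe threshold when in fact this is not the case. Consequence: shutting down a compliant factory unnecessarily.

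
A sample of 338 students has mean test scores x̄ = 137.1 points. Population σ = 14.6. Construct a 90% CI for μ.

CI = x̄ ± z*(σ/√n) = 137.1 ± 1.645(14.6/√338) = 137.1 ± 1.31 = (135.79, 138.41)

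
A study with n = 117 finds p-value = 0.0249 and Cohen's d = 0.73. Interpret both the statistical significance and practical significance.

Statistically significant (p = 0.0249 < 0.05). Cohen's d = 0.73 indicates a medium effect size. Both statistical and practical significance should be considered.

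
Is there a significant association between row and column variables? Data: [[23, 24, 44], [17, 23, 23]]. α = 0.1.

χ² = 2.495. df = 2, critical = 4.605. Fail to reject H₀. No evidence of dependence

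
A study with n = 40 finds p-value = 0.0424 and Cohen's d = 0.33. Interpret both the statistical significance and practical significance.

Statistically significant (p = 0.0424 < 0.05). Cohen's d = 0.33 indicates a small effect size. Both statistical and practical significance should be considered.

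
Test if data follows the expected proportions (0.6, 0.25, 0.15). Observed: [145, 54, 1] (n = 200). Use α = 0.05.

Expected: [120.0, 50.0, 30.0]. χ² = 33.562. df = 2, critical = 5.991. Reject H₀.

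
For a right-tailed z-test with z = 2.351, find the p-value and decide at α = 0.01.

p = P(Z > 2.351) = 1 - Φ(2.351) ≈ 0.0094. Since p < 0.01, reject H₀ (significant) at α = 0.01.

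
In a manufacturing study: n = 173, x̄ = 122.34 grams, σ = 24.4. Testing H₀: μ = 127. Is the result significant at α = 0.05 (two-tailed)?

z = (122.34 - 127)/(24.4/√173) = -2.512. Since |z| > 1.96, significant at α = 0.05.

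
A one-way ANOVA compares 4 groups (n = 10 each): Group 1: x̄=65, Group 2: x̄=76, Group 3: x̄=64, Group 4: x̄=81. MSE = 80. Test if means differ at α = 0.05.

Grand mean = 71.5. SS_between = 2090.0, MS_between = 696.67. F = 8.708, F_crit ≈ 2.866. Reject H₀.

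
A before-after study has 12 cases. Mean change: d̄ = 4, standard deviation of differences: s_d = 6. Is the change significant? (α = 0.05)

t = d̄/(s_d/√n) = 4/(6/√12) = 2.309. df = 11, critical t = ±2.201. Reject H₀.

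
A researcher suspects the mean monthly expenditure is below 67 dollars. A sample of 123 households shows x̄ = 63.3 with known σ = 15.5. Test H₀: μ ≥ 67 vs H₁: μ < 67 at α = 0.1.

z = -2.647. Critical value: -1.28. Reject H₀.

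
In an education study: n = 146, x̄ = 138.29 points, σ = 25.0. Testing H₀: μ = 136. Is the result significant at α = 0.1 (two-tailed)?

z = (138.29 - 136)/(25.0/√146) = 1.107. Since |z| ≤ 1.645, not significant at α = 0.1.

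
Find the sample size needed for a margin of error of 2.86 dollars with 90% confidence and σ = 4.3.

n = (z*σ/E)² = (1.645×4.3/2.86)² = 6.1 → n = 7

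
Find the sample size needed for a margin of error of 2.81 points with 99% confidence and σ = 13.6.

n = (z*σ/E)² = (2.576×13.6/2.81)² = 155.4 → n = 156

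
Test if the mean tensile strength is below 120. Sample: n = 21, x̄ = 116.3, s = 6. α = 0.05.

t = (116.3 - 120)/(6/√21) = -2.826, df = 20. Critical t = -1.725. Reject H₀.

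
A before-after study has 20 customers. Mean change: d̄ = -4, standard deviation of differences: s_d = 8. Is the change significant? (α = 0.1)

t = d̄/(s_d/√n) = -4/(8/√20) = -2.236. df = 19, critical t = ±1.729. Reject H₀.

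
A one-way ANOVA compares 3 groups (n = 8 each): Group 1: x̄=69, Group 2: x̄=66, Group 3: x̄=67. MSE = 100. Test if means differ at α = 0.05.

Grand mean = 67.33. SS_between = 37.33, MS_between = 18.67. F = 0.187, F_crit ≈ 3.467. Fail to reject H₀.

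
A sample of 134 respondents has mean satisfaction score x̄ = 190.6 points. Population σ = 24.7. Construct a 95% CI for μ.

CI = x̄ ± z*(σ/√n) = 190.6 ± 1.96(24.7/√134) = 190.6 ± 4.18 = (186.42, 194.78)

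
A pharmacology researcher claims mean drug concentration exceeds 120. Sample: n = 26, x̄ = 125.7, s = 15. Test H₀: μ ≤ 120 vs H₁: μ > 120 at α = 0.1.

t = (125.7 - 120)/(15/√26) = 1.938, df = 25. Critical t = 1.316. Reject H₀.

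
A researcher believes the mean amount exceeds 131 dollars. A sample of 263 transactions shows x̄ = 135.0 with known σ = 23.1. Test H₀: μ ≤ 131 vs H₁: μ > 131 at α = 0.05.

z = 2.808. Critical value: 1.645. Reject H₀.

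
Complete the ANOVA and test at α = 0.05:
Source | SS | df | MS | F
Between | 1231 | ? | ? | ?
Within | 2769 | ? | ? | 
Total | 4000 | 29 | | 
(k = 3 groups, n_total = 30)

df_between = 2, df_within = 27. MS_between = 615.5, MS_within = 102.56. F = 6.002, F_crit ≈ 3.354. Reject H₀.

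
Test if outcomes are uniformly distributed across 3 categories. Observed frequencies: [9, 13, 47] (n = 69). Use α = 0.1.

Expected = 23 each. χ² = Σ(O-E)²/E = 37.913. df = 2, critical value = 4.605. Reject H₀.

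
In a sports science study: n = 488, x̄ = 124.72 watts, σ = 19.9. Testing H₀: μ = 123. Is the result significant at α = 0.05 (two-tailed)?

z = (124.72 - 123)/(19.9/√488) = 1.909. Since |z| ≤ 1.96, not significant at α = 0.05.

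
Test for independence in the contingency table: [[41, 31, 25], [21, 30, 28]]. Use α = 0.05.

χ² = 4.848. df = 2, critical = 5.991. Fail to reject H₀. No evidence of dependence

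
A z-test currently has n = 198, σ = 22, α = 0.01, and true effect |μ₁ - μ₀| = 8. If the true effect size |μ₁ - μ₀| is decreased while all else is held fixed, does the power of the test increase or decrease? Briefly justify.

Power decreases: a smaller true effect decreases the non-centrality λ = |μ₁ - μ₀|/(σ/√n).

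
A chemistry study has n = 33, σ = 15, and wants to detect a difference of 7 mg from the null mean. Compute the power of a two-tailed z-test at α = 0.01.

SE = σ/√n = 15/√33 = 2.611. Non-centrality λ = d/SE = 7/2.611 = 2.681. Power ≈ Φ(λ - z_{α/2}) = Φ(2.681 - 2.576) = Φ(0.105) = 0.542.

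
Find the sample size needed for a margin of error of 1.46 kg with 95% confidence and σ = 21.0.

n = (z*σ/E)² = (1.96×21.0/1.46)² = 794.8 → n = 795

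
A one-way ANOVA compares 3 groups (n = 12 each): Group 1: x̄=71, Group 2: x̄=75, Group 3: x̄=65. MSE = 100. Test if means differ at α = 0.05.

Grand mean = 70.33. SS_between = 608.0, MS_between = 304.0. F = 3.04, F_crit ≈ 3.285. Fail to reject H₀.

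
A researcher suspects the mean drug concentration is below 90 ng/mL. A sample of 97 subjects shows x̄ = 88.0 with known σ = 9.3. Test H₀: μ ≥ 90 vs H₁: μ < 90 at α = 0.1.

z = -2.118. Critical value: -1.28. Reject H₀.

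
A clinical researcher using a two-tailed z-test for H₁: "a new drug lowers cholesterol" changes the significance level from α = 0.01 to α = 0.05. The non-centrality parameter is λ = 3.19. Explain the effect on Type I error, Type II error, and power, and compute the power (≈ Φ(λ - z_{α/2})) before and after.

Increasing α from 0.01 to 0.05:
• Type I error rate increases (α is the Type I rate by definition).
• Critical value moves from z_{α/2} = 2.576 to 1.96, so power = Φ(λ - z_{α/2}) goes from Φ(3.19 - 2.576) = 0.73 to Φ(3.19 - 1.96) = 0.891.
• Type II error rate β = 1 - power therefore decreases (0.27 → 0.109).
Appropriate when false negatives are costly — here, shelving an effective drug — patients miss out on a treatment that would have helped.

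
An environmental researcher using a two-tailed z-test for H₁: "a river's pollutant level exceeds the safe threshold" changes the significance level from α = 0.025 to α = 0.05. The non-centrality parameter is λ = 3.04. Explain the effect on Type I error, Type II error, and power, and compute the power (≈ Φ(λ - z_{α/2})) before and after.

Increasing α from 0.025 to 0.05:
• Type I error rate increases (α is the Type I rate by definition).
• Critical value moves from z_{α/2} = 2.241 to 1.96, so power = Φ(λ - z_{α/2}) goes from Φ(3.04 - 2.241) = 0.788 to Φ(3.04 - 1.96) = 0.86.
• Type II error rate β = 1 - power therefore decreases (0.212 → 0.14).
Appropriate when false negatives are costly — here, allowing unsafe pollution to continue.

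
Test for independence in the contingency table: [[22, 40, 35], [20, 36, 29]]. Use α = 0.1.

χ² = 0.077. df = 2, critical = 4.605. Fail to reject H₀. No evidence of dependence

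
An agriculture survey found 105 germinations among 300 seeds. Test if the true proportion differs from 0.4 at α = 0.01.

p̂ = 0.35, p₀ = 0.4. z = (p̂ - p₀)/√(p₀(1-p₀)/n) = -1.768. Critical: ±2.576. Fail to reject H₀.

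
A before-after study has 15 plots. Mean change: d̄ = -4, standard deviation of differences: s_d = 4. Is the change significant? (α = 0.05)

t = d̄/(s_d/√n) = -4/(4/√15) = -3.873. df = 14, critical t = ±2.145. Reject H₀.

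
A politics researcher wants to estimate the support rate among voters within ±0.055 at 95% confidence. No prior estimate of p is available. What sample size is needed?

Conservative approach: use p = 0.5 (maximizes p(1-p) = 0.25). n = z²(0.25)/E² = 1.96²×0.25/0.055² = 317.5 → n = 318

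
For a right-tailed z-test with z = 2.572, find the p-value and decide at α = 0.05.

p = P(Z > 2.572) = 1 - Φ(2.572) ≈ 0.0051. Since p < 0.05, reject H₀ (significant) at α = 0.05.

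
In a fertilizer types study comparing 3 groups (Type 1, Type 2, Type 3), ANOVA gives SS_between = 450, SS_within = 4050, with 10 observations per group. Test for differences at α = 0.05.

df_between = 2, df_within = 27. F = MS_between/MS_within = 225.0/150.0 = 1.5. F_crit ≈ 3.354. Fail to reject H₀.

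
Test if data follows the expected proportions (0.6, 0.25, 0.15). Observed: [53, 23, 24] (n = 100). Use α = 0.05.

Expected: [60.0, 25.0, 15.0]. χ² = 6.377. df = 2, critical = 5.991. Reject H₀.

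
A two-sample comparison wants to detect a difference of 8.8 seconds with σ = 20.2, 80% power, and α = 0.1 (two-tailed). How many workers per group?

n per group = 2(z_α/2 + z_β)²σ²/d² = 2×(1.645 + 0.84)²×20.2²/8.8² = 65.1 → n = 66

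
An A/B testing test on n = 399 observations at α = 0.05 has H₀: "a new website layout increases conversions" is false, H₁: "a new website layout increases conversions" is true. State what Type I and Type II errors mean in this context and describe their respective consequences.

Type I (false positive): concluding that a new website layout increases conversions when it is not — rolling out a layout that doesn't actually help — wasted engineering effort. Type II (false negative): failing to conclude that a new website layout increases conversions when it is — discarding a layout that would have improved conversions — lost revenue. Which is costlier depends on domain priorities and is a judgement call rather than a statistical fact.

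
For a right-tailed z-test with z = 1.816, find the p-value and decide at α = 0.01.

p = P(Z > 1.816) = 1 - Φ(1.816) ≈ 0.0347. Since p ≥ 0.01, fail to reject H₀ (not significant) at α = 0.01.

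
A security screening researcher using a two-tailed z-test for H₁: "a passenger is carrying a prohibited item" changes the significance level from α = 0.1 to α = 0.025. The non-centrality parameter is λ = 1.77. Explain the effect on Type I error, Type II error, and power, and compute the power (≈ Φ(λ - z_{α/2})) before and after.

Decreasing α from 0.1 to 0.025:
• Type I error rate decreases (α is the Type I rate by definition).
• Critical value moves from z_{α/2} = 1.645 to 2.241, so power = Φ(λ - z_{α/2}) goes from Φ(1.77 - 1.645) = 0.55 to Φ(1.77 - 2.241) = 0.319.
• Type II error rate β = 1 - power therefore increases (0.45 → 0.681).
Appropriate when false positives are costly — here, detaining an innocent passenger — delay and inconvenience.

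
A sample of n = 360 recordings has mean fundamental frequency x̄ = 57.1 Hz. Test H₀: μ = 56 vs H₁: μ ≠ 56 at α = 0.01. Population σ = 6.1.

z = (x̄ - μ₀)/(σ/√n) = (57.1 - 56)/(6.1/√360) = 3.421. Critical value: ±2.576. Since |3.421| > 2.576, Reject H₀.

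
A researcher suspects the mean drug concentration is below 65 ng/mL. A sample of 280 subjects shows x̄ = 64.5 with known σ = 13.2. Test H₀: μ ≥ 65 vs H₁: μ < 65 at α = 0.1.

z = -0.634. Critical value: -1.28. Fail to reject H₀.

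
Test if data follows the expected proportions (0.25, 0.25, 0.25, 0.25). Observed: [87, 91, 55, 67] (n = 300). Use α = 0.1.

Expected: [75.0, 75.0, 75.0, 75.0]. χ² = 11.52. df = 3, critical = 6.251. Reject H₀.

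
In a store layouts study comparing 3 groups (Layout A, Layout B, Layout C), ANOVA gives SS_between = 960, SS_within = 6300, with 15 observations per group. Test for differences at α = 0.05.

df_between = 2, df_within = 42. F = MS_between/MS_within = 480.0/150.0 = 3.2. F_crit ≈ 3.22. Fail to reject H₀.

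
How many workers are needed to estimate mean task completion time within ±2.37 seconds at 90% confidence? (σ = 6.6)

n = (z*σ/E)² = (1.645×6.6/2.37)² = 21.0 → n = 21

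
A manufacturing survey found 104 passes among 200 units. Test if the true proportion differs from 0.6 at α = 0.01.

p̂ = 0.52, p₀ = 0.6. z = (p̂ - p₀)/√(p₀(1-p₀)/n) = -2.309. Critical: ±2.576. Fail to reject H₀.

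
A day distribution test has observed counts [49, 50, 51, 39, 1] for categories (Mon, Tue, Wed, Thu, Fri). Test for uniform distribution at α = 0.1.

Expected = 38 each. χ² = Σ(O-E)²/E = 47.474. df = 4, critical value = 7.779. Reject H₀.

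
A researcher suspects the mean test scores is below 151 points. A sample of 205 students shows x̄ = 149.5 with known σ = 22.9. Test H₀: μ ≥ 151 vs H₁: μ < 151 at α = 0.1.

z = -0.938. Critical value: -1.28. Fail to reject H₀.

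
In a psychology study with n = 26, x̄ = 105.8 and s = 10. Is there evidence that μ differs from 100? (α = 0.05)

t = (x̄ - μ₀)/(s/√n) = (105.8 - 100)/(10/√26) = 2.957. df = 25, critical t = ±2.06. Reject H₀.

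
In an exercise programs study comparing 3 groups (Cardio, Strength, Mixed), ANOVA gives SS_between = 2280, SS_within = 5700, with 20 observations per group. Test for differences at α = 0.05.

df_between = 2, df_within = 57. F = MS_between/MS_within = 1140.0/100.0 = 11.4. F_crit ≈ 3.159. Reject H₀. At least one mean differs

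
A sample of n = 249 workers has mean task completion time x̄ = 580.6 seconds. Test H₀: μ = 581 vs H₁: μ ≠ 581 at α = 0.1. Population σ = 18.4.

z = (x̄ - μ₀)/(σ/√n) = (580.6 - 581)/(18.4/√249) = -0.343. Critical value: ±1.645. Since |-0.343| ≤ 1.645, Fail to reject H₀.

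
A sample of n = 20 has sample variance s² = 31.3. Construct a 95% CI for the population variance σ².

df = 19. χ²_{0.025} = 32.852, χ²_{0.975} = 8.907. CI for σ² = ((n-1)s²/χ²_{α/2}, (n-1)s²/χ²_{1-α/2}) = (19·31.3/32.852, 19·31.3/8.907) = (18.1, 66.77)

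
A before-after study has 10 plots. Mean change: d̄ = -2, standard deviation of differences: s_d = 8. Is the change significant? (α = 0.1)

t = d̄/(s_d/√n) = -2/(8/√10) = -0.791. df = 9, critical t = ±1.833. Fail to reject H₀.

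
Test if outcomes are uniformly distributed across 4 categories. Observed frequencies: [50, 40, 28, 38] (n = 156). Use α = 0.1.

Expected = 39 each. χ² = Σ(O-E)²/E = 6.256. df = 3, critical value = 6.251. Reject H₀.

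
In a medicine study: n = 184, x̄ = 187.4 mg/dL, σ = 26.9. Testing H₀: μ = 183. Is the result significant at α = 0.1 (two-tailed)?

z = (187.4 - 183)/(26.9/√184) = 2.219. Since |z| > 1.645, significant at α = 0.1.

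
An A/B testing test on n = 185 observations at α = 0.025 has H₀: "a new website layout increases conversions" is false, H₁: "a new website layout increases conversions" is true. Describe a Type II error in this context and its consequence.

Type II error: failing to reject H₀ when it is false — concluding that a new website layout increases conversions is not supported when in fact it is. Consequence: discarding a layout that would have improved conversions — lost revenue.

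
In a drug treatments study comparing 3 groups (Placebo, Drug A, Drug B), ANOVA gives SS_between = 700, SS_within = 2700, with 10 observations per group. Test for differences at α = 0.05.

df_between = 2, df_within = 27. F = MS_between/MS_within = 350.0/100.0 = 3.5. F_crit ≈ 3.354. Reject H₀. At least one mean differs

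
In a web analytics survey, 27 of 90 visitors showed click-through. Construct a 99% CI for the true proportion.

p̂ = 0.3. CI = p̂ ± z*√(p̂(1-p̂)/n) = (0.176, 0.424)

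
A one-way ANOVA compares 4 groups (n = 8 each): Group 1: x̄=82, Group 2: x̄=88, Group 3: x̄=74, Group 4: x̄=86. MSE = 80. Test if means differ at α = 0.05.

Grand mean = 82.5. SS_between = 920.0, MS_between = 306.67. F = 3.833, F_crit ≈ 2.947. Reject H₀.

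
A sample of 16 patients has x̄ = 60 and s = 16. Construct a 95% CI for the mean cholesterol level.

CI = x̄ ± t*(s/√n) = 60 ± 2.131(16/√16) = (51.48, 68.52)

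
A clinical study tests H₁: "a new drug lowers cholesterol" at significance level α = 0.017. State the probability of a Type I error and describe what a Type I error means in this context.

P(Type I error) = α = 0.017. A Type I error is rejecting H₀ when H₀ is actually true (false positive) — here, concluding that a new drug lowers cholesterol when in fact this is not the case. Consequence: approving an ineffective drug — patients take a useless medication and may skip effective alternatives.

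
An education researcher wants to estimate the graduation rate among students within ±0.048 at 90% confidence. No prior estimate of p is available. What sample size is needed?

Conservative approach: use p = 0.5 (maximizes p(1-p) = 0.25). n = z²(0.25)/E² = 1.645²×0.25/0.048² = 293.6 → n = 294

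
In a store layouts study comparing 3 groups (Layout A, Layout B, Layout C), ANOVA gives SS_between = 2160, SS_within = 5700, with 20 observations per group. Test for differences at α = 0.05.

df_between = 2, df_within = 57. F = MS_between/MS_within = 1080.0/100.0 = 10.8. F_crit ≈ 3.159. Reject H₀. At least one mean differs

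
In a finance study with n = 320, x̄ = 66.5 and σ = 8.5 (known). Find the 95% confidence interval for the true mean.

CI = x̄ ± z*(σ/√n) = 66.5 ± 1.96(8.5/√320) = 66.5 ± 0.93 = (65.57, 67.43)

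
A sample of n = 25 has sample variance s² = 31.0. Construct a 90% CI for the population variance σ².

df = 24. χ²_{0.05} = 36.415, χ²_{0.95} = 13.848. CI for σ² = ((n-1)s²/χ²_{α/2}, (n-1)s²/χ²_{1-α/2}) = (24·31.0/36.415, 24·31.0/13.848) = (20.43, 53.73)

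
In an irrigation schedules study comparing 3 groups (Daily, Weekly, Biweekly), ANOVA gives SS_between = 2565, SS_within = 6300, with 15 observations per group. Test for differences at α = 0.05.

df_between = 2, df_within = 42. F = MS_between/MS_within = 1282.5/150.0 = 8.55. F_crit ≈ 3.22. Reject H₀. At least one mean differs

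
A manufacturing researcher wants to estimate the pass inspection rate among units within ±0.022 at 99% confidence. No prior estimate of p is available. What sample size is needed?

Conservative approach: use p = 0.5 (maximizes p(1-p) = 0.25). n = z²(0.25)/E² = 2.576²×0.25/0.022² = 3427.6 → n = 3428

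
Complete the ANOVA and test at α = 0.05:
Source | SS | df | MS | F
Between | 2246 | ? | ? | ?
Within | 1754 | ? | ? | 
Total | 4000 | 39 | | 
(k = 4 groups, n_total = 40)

df_between = 3, df_within = 36. MS_between = 748.67, MS_within = 48.72. F = 15.366, F_crit ≈ 2.866. Reject H₀.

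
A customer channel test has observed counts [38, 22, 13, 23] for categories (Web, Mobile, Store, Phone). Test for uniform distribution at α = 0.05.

Expected = 24 each. χ² = Σ(O-E)²/E = 13.417. df = 3, critical value = 7.815. Reject H₀.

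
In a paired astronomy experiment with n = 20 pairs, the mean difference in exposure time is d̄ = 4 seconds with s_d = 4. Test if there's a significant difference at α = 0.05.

t = d̄/(s_d/√n) = 4/(4/√20) = 4.472. df = 19, critical t = ±2.093. Reject H₀.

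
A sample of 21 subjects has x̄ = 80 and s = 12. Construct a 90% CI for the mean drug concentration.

CI = x̄ ± t*(s/√n) = 80 ± 1.725(12/√21) = (75.48, 84.52)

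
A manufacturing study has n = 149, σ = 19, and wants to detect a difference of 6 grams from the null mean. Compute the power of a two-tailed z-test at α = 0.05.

SE = σ/√n = 19/√149 = 1.557. Non-centrality λ = d/SE = 6/1.557 = 3.855. Power ≈ Φ(λ - z_{α/2}) = Φ(3.855 - 1.96) = Φ(1.895) = 0.971.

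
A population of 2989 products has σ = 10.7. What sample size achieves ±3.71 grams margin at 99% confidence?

Without FPC: n₀ = (2.576×10.7/3.71)² = 55.196. With FPC: n = n₀N/(n₀+N-1) = 54.2 → n = 55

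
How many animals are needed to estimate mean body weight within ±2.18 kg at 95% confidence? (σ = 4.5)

n = (z*σ/E)² = (1.96×4.5/2.18)² = 16.4 → n = 17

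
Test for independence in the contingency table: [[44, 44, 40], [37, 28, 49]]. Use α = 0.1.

χ² = 4.275. df = 2, critical = 4.605. Fail to reject H₀. No evidence of dependence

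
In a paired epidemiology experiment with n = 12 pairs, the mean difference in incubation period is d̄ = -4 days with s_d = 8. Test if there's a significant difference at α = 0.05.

t = d̄/(s_d/√n) = -4/(8/√12) = -1.732. df = 11, critical t = ±2.201. Fail to reject H₀.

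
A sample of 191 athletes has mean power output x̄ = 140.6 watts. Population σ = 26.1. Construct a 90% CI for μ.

CI = x̄ ± z*(σ/√n) = 140.6 ± 1.645(26.1/√191) = 140.6 ± 3.11 = (137.49, 143.71)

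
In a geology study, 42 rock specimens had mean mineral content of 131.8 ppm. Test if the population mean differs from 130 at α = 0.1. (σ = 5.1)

z = (x̄ - μ₀)/(σ/√n) = (131.8 - 130)/(5.1/√42) = 2.287. Critical value: ±1.645. Since |2.287| > 1.645, Reject H₀.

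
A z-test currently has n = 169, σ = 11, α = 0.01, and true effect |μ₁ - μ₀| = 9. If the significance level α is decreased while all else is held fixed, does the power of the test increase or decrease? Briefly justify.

Power decreases: a smaller α raises the critical value, so less of the H₁ sampling distribution falls in the rejection region.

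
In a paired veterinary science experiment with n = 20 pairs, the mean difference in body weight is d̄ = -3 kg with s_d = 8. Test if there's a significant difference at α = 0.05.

t = d̄/(s_d/√n) = -3/(8/√20) = -1.677. df = 19, critical t = ±2.093. Fail to reject H₀.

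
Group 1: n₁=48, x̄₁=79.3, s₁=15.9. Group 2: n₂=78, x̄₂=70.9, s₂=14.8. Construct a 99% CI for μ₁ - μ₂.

Difference = 8.4. SE = √(15.9²/48 + 14.8²/78) = 2.842. CI = (1.08, 15.72)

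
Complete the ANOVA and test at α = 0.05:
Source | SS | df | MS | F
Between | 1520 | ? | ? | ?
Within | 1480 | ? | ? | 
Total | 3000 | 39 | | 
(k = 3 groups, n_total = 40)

df_between = 2, df_within = 37. MS_between = 760.0, MS_within = 40.0. F = 19.0, F_crit ≈ 3.252. Reject H₀.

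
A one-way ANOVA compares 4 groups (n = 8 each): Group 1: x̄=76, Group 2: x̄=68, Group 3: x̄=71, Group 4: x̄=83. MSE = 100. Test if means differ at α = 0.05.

Grand mean = 74.5. SS_between = 1032.0, MS_between = 344.0. F = 3.44, F_crit ≈ 2.947. Reject H₀.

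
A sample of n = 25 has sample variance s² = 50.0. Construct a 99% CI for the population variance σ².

df = 24. χ²_{0.005} = 45.559, χ²_{0.995} = 9.886. CI for σ² = ((n-1)s²/χ²_{α/2}, (n-1)s²/χ²_{1-α/2}) = (24·50.0/45.559, 24·50.0/9.886) = (26.34, 121.38)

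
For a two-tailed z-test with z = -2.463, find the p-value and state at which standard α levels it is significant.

p = 2·P(Z > |-2.463|) = 2·(1 - Φ(2.463)) ≈ 0.0138. Significant at α = 0.1; Significant at α = 0.05.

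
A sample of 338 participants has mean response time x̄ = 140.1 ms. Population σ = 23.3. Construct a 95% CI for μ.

CI = x̄ ± z*(σ/√n) = 140.1 ± 1.96(23.3/√338) = 140.1 ± 2.48 = (137.62, 142.58)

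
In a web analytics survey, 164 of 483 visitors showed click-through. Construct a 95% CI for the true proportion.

p̂ = 0.34. CI = p̂ ± z*√(p̂(1-p̂)/n) = (0.297, 0.382)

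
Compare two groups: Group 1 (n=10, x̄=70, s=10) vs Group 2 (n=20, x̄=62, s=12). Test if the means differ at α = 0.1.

Pooled sp = 11.4. t = 1.813, df = 28. Critical t = ±1.701. Reject H₀.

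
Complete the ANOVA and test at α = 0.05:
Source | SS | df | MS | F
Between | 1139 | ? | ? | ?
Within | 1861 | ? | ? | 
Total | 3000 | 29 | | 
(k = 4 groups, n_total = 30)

df_between = 3, df_within = 26. MS_between = 379.67, MS_within = 71.58. F = 5.304, F_crit ≈ 2.975. Reject H₀.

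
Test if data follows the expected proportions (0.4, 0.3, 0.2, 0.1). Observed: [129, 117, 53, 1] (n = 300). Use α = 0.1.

Expected: [120.0, 90.0, 60.0, 30.0]. χ² = 37.625. df = 3, critical = 6.251. Reject H₀.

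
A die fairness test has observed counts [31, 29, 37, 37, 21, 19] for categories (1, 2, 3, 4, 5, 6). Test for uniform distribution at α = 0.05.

Expected = 29 each. χ² = Σ(O-E)²/E = 10.207. df = 5, critical value = 11.07. Fail to reject H₀.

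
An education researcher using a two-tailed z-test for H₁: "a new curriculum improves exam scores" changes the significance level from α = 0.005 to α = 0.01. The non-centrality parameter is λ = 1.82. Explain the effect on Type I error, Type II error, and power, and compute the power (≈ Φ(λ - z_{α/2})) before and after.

Increasing α from 0.005 to 0.01:
• Type I error rate increases (α is the Type I rate by definition).
• Critical value moves from z_{α/2} = 2.807 to 2.576, so power = Φ(λ - z_{α/2}) goes from Φ(1.82 - 2.807) = 0.162 to Φ(1.82 - 2.576) = 0.225.
• Type II error rate β = 1 - power therefore decreases (0.838 → 0.775).
Appropriate when false negatives are costly — here, keeping the old curriculum when the new one would have helped students.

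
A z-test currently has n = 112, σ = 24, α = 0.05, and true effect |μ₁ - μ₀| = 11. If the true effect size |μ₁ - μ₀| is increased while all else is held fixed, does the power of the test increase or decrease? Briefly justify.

Power increases: a larger true effect increases the non-centrality λ = |μ₁ - μ₀|/(σ/√n).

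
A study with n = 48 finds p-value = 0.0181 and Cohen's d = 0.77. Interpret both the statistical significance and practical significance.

Statistically significant (p = 0.0181 < 0.05). Cohen's d = 0.77 indicates a medium effect size. Both statistical and practical significance should be considered.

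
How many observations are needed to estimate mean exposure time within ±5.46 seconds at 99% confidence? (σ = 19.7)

n = (z*σ/E)² = (2.576×19.7/5.46)² = 86.4 → n = 87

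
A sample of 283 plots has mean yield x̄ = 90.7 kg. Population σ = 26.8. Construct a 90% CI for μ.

CI = x̄ ± z*(σ/√n) = 90.7 ± 1.645(26.8/√283) = 90.7 ± 2.62 = (88.08, 93.32)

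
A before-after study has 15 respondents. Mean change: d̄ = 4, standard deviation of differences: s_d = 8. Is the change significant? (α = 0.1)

t = d̄/(s_d/√n) = 4/(8/√15) = 1.936. df = 14, critical t = ±1.761. Reject H₀.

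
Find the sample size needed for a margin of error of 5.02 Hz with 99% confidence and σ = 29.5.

n = (z*σ/E)² = (2.576×29.5/5.02)² = 229.2 → n = 230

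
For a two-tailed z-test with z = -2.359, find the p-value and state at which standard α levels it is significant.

p = 2·P(Z > |-2.359|) = 2·(1 - Φ(2.359)) ≈ 0.0183. Significant at α = 0.1; Significant at α = 0.05.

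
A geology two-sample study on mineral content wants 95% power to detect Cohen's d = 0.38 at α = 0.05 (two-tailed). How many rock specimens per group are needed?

z_{α/2} = 1.96, z_β = Φ⁻¹(0.95) = 1.645. For small effect (d = 0.38): n per group = 2(z_{α/2} + z_β)²/d² = 2(1.96 + 1.645)²/0.38² = 180.0003 → 181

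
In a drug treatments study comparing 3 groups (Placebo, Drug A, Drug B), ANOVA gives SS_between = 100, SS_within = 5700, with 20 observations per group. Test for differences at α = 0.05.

df_between = 2, df_within = 57. F = MS_between/MS_within = 50.0/100.0 = 0.5. F_crit ≈ 3.159. Fail to reject H₀.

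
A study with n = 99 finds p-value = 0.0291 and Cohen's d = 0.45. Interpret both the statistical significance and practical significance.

Statistically significant (p = 0.0291 < 0.05). Cohen's d = 0.45 indicates a small effect size. Both statistical and practical significance should be considered.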